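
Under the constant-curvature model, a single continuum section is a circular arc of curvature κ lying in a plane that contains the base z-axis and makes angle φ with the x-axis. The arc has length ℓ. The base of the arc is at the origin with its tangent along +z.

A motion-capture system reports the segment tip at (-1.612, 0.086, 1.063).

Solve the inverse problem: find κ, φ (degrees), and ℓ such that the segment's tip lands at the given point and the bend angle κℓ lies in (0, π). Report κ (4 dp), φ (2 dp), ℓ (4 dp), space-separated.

ρ = √(x²+y²) = √(-1.612² + 0.086²) = 1.61429
φ = atan2(y, x) mod 360° = atan2(0.086, -1.612) = 176.9462°
|p|² = ρ² + z² = 1.61429² + 1.063² = 3.73591
κ = 2ρ / |p|² = 2×1.61429 / 3.73591 = 0.86420
θ = 2·atan2(ρ, z) = 2·atan2(1.61429, 1.063) = 1.97695 rad
ℓ = θ/κ = 1.97695/0.86420 = 2.28760

0.8642 176.95 2.2876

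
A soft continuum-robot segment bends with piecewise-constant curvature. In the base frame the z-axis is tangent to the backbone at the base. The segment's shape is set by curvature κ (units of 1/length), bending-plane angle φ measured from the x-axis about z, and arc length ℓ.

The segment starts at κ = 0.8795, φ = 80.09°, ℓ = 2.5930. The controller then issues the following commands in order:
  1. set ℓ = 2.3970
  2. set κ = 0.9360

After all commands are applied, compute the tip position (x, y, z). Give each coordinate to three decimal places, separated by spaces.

0.298 1.708 0.836

initial: κ=0.8795, φ=80.09°, ℓ=2.5930
cmd 1: set ℓ=2.3970 → (κ,φ,ℓ)=(0.8795,80.09°,2.3970) → tip=(0.2958,1.6934,0.9768)
cmd 2: set κ=0.9360 → (κ,φ,ℓ)=(0.9360,80.09°,2.3970) → tip=(0.2985,1.7083,0.8356)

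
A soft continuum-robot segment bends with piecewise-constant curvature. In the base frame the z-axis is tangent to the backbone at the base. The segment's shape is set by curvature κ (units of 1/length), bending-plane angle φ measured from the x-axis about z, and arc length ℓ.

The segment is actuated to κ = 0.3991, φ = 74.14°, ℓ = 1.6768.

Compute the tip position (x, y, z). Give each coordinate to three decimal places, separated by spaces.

θ = κ·ℓ = 0.3991 × 1.6768 = 0.66921 rad
ρ = (1 − cos θ)/κ = (1 − 0.78431)/0.3991 = 0.54044
z = sin θ / κ = 0.62037/0.3991 = 1.55442
x = ρ cos φ = 0.54044 × cos(74.14°) = 0.14769
y = ρ sin φ = 0.54044 × sin(74.14°) = 0.51986

0.148 0.520 1.554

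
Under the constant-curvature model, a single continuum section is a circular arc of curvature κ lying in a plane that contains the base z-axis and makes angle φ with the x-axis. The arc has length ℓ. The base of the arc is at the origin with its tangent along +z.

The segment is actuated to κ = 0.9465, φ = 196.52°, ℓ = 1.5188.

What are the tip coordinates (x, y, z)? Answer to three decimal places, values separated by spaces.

θ = κ·ℓ = 0.9465 × 1.5188 = 1.43754 rad
ρ = (1 − cos θ)/κ = (1 − 0.13286)/0.9465 = 0.91616
z = sin θ / κ = 0.99114/0.9465 = 1.04716
x = ρ cos φ = 0.91616 × cos(196.52°) = -0.87834
y = ρ sin φ = 0.91616 × sin(196.52°) = -0.26051

-0.878 -0.261 1.047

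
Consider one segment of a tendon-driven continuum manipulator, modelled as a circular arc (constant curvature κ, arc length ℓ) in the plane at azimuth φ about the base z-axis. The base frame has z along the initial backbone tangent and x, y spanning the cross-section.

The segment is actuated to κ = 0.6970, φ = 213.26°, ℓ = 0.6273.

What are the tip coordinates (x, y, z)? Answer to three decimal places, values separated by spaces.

θ = κ·ℓ = 0.6970 × 0.6273 = 0.43723 rad
ρ = (1 − cos θ)/κ = (1 − 0.90593)/0.6970 = 0.13497
z = sin θ / κ = 0.42343/0.6970 = 0.60750
x = ρ cos φ = 0.13497 × cos(213.26°) = -0.11286
y = ρ sin φ = 0.13497 × sin(213.26°) = -0.07402

-0.113 -0.074 0.608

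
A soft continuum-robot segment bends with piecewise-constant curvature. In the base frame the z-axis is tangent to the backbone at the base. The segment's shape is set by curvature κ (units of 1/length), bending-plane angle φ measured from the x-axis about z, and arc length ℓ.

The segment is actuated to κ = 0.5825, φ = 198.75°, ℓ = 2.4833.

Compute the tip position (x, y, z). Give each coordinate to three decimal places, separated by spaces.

-1.424 -0.483 1.703

θ = κ·ℓ = 0.5825 × 2.4833 = 1.44652 rad
ρ = (1 − cos θ)/κ = (1 − 0.12395)/0.5825 = 1.50394
z = sin θ / κ = 0.99229/0.5825 = 1.70350
x = ρ cos φ = 1.50394 × cos(198.75°) = -1.42413
y = ρ sin φ = 1.50394 × sin(198.75°) = -0.48343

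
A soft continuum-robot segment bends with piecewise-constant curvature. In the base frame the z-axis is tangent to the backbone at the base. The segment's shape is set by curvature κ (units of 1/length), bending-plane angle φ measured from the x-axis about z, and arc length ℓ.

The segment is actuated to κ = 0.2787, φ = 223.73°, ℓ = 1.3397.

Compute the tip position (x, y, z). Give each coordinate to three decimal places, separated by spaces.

θ = κ·ℓ = 0.2787 × 1.3397 = 0.37337 rad
ρ = (1 − cos θ)/κ = (1 − 0.93110)/0.2787 = 0.24721
z = sin θ / κ = 0.36476/0.2787 = 1.30879
x = ρ cos φ = 0.24721 × cos(223.73°) = -0.17864
y = ρ sin φ = 0.24721 × sin(223.73°) = -0.17089

-0.179 -0.171 1.309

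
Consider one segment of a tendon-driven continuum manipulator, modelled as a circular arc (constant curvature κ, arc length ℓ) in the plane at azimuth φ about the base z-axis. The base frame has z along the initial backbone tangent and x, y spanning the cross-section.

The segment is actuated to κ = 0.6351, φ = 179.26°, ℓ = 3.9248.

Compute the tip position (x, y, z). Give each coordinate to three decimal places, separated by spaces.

θ = κ·ℓ = 0.6351 × 3.9248 = 2.49264 rad
ρ = (1 − cos θ)/κ = (1 − -0.79672)/0.6351 = 2.82903
z = sin θ / κ = 0.60435/0.6351 = 0.95159
x = ρ cos φ = 2.82903 × cos(179.26°) = -2.82879
y = ρ sin φ = 2.82903 × sin(179.26°) = 0.03654

-2.829 0.037 0.952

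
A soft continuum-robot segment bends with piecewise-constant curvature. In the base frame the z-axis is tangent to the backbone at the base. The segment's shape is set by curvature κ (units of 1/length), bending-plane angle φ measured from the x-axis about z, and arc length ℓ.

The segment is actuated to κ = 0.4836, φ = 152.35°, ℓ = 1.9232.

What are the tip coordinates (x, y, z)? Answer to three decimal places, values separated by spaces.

θ = κ·ℓ = 0.4836 × 1.9232 = 0.93006 rad
ρ = (1 − cos θ)/κ = (1 − 0.59779)/0.4836 = 0.83171
z = sin θ / κ = 0.80166/0.4836 = 1.65768
x = ρ cos φ = 0.83171 × cos(152.35°) = -0.73673
y = ρ sin φ = 0.83171 × sin(152.35°) = 0.38597

-0.737 0.386 1.658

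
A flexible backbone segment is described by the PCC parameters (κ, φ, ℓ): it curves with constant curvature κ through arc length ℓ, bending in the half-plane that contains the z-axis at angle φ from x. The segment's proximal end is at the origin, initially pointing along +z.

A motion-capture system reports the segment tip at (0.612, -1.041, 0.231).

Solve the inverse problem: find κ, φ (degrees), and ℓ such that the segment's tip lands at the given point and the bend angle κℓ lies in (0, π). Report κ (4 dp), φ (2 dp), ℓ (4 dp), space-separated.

1.5978 300.45 1.7297

ρ = √(x²+y²) = √(0.612² + -1.041²) = 1.20757
φ = atan2(y, x) mod 360° = atan2(-1.041, 0.612) = 300.4511°
|p|² = ρ² + z² = 1.20757² + 0.231² = 1.51159
κ = 2ρ / |p|² = 2×1.20757 / 1.51159 = 1.59775
θ = 2·atan2(ρ, z) = 2·atan2(1.20757, 0.231) = 2.76357 rad
ℓ = θ/κ = 2.76357/1.59775 = 1.72966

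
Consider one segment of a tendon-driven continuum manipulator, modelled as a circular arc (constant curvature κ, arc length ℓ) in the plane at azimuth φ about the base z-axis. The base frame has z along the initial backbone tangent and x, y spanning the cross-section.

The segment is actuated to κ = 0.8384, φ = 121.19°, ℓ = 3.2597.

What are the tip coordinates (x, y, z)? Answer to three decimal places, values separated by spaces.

-1.185 1.957 0.474

θ = κ·ℓ = 0.8384 × 3.2597 = 2.73293 rad
ρ = (1 − cos θ)/κ = (1 − -0.91765)/0.8384 = 2.28728
z = sin θ / κ = 0.39738/0.8384 = 0.47397
x = ρ cos φ = 2.28728 × cos(121.19°) = -1.18453
y = ρ sin φ = 2.28728 × sin(121.19°) = 1.95666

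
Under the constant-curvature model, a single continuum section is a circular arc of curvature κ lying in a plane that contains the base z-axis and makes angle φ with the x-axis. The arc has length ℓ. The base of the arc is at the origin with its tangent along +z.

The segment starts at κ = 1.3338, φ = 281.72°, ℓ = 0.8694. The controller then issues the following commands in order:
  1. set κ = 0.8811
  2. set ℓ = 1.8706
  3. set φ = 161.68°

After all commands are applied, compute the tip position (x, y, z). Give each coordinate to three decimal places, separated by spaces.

initial: κ=1.3338, φ=281.72°, ℓ=0.8694
cmd 1: set κ=0.8811 → (κ,φ,ℓ)=(0.8811,281.72°,0.8694) → tip=(0.0644,-0.3104,0.7868)
cmd 2: set ℓ=1.8706 → (κ,φ,ℓ)=(0.8811,281.72°,1.8706) → tip=(0.2484,-1.1972,1.1315)
cmd 3: set φ=161.68° → (κ,φ,ℓ)=(0.8811,161.68°,1.8706) → tip=(-1.1607,0.3843,1.1315)

-1.161 0.384 1.132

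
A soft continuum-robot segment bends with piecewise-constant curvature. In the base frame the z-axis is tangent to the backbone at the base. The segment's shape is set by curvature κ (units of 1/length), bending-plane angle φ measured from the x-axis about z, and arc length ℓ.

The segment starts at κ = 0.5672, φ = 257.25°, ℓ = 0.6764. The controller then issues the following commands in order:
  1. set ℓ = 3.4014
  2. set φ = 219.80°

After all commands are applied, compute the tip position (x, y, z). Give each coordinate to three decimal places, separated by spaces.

initial: κ=0.5672, φ=257.25°, ℓ=0.6764
cmd 1: set ℓ=3.4014 → (κ,φ,ℓ)=(0.5672,257.25°,3.4014) → tip=(-0.5256,-2.3229,1.6510)
cmd 2: set φ=219.80° → (κ,φ,ℓ)=(0.5672,219.80°,3.4014) → tip=(-1.8298,-1.5245,1.6510)

-1.830 -1.524 1.651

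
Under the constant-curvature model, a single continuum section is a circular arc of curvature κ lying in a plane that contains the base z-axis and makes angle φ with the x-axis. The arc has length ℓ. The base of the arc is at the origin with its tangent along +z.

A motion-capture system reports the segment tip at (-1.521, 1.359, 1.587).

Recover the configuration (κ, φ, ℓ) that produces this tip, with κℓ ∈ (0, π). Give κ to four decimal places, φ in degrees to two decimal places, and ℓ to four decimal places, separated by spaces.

ρ = √(x²+y²) = √(-1.521² + 1.359²) = 2.03969
φ = atan2(y, x) mod 360° = atan2(1.359, -1.521) = 138.2195°
|p|² = ρ² + z² = 2.03969² + 1.587² = 6.67889
κ = 2ρ / |p|² = 2×2.03969 / 6.67889 = 0.61079
θ = 2·atan2(ρ, z) = 2·atan2(2.03969, 1.587) = 1.81915 rad
ℓ = θ/κ = 1.81915/0.61079 = 2.97838

0.6108 138.22 2.9784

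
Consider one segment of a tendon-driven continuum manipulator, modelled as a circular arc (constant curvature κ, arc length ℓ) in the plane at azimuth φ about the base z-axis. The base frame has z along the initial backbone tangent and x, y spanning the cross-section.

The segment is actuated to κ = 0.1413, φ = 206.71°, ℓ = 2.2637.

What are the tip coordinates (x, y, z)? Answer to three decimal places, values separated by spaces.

θ = κ·ℓ = 0.1413 × 2.2637 = 0.31986 rad
ρ = (1 − cos θ)/κ = (1 − 0.94928)/0.1413 = 0.35896
z = sin θ / κ = 0.31443/0.1413 = 2.22530
x = ρ cos φ = 0.35896 × cos(206.71°) = -0.32065
y = ρ sin φ = 0.35896 × sin(206.71°) = -0.16134

-0.321 -0.161 2.225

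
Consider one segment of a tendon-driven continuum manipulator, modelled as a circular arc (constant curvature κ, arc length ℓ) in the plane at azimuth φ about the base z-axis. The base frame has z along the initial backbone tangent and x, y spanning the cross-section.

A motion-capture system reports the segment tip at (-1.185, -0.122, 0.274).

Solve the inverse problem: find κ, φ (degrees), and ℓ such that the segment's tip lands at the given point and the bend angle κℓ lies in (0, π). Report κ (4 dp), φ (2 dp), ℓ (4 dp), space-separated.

ρ = √(x²+y²) = √(-1.185² + -0.122²) = 1.19126
φ = atan2(y, x) mod 360° = atan2(-0.122, -1.185) = 185.8781°
|p|² = ρ² + z² = 1.19126² + 0.274² = 1.49419
κ = 2ρ / |p|² = 2×1.19126 / 1.49419 = 1.59453
θ = 2·atan2(ρ, z) = 2·atan2(1.19126, 0.274) = 2.68944 rad
ℓ = θ/κ = 2.68944/1.59453 = 1.68666

1.5945 185.88 1.6867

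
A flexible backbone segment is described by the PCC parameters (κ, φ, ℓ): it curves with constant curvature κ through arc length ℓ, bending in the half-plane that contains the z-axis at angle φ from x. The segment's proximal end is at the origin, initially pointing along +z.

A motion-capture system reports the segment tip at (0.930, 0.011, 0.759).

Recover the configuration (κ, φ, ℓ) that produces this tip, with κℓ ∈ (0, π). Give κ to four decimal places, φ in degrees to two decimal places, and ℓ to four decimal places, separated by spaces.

ρ = √(x²+y²) = √(0.930² + 0.011²) = 0.93007
φ = atan2(y, x) mod 360° = atan2(0.011, 0.930) = 0.6777°
|p|² = ρ² + z² = 0.93007² + 0.759² = 1.44110
κ = 2ρ / |p|² = 2×0.93007 / 1.44110 = 1.29077
θ = 2·atan2(ρ, z) = 2·atan2(0.93007, 0.759) = 1.77266 rad
ℓ = θ/κ = 1.77266/1.29077 = 1.37334

1.2908 0.68 1.3733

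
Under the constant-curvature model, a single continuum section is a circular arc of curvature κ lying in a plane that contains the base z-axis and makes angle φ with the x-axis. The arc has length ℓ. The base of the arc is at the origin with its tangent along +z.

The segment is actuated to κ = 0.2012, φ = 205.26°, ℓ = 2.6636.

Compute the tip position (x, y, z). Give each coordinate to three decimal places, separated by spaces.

-0.630 -0.297 2.538

θ = κ·ℓ = 0.2012 × 2.6636 = 0.53592 rad
ρ = (1 − cos θ)/κ = (1 − 0.85980)/0.2012 = 0.69681
z = sin θ / κ = 0.51063/0.2012 = 2.53792
x = ρ cos φ = 0.69681 × cos(205.26°) = -0.63018
y = ρ sin φ = 0.69681 × sin(205.26°) = -0.29735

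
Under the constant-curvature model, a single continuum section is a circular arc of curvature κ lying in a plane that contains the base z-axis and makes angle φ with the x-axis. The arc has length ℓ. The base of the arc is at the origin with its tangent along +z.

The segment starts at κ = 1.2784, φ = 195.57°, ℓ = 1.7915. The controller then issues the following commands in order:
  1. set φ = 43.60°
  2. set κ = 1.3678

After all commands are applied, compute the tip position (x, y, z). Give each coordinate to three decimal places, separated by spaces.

0.937 0.893 0.466

initial: κ=1.2784, φ=195.57°, ℓ=1.7915
cmd 1: set φ=43.60° → (κ,φ,ℓ)=(1.2784,43.60°,1.7915) → tip=(0.9398,0.8949,0.5884)
cmd 2: set κ=1.3678 → (κ,φ,ℓ)=(1.3678,43.60°,1.7915) → tip=(0.9374,0.8927,0.4660)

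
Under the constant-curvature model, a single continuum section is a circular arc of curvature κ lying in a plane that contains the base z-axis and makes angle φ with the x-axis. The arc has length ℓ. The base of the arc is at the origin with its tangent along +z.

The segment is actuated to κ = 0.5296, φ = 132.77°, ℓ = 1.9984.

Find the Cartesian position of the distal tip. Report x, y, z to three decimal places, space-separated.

-0.654 0.706 1.646

θ = κ·ℓ = 0.5296 × 1.9984 = 1.05835 rad
ρ = (1 − cos θ)/κ = (1 − 0.49031)/0.5296 = 0.96241
z = sin θ / κ = 0.87155/0.5296 = 1.64567
x = ρ cos φ = 0.96241 × cos(132.77°) = -0.65353
y = ρ sin φ = 0.96241 × sin(132.77°) = 0.70649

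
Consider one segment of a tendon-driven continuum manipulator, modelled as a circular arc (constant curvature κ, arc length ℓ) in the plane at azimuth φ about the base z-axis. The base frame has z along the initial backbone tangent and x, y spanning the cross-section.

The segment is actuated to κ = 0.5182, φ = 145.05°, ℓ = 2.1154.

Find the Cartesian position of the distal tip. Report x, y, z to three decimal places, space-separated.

θ = κ·ℓ = 0.5182 × 2.1154 = 1.09620 rad
ρ = (1 − cos θ)/κ = (1 − 0.45698)/0.5182 = 1.04790
z = sin θ / κ = 0.88948/0.5182 = 1.71648
x = ρ cos φ = 1.04790 × cos(145.05°) = -0.85891
y = ρ sin φ = 1.04790 × sin(145.05°) = 0.60030

-0.859 0.600 1.716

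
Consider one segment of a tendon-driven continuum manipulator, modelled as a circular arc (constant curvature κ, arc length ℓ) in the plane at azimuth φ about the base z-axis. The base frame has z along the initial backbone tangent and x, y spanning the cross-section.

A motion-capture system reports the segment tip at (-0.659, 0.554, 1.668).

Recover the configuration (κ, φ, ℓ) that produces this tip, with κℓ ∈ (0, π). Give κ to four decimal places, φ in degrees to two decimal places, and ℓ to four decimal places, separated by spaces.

0.4887 139.95 1.9500

ρ = √(x²+y²) = √(-0.659² + 0.554²) = 0.86093
φ = atan2(y, x) mod 360° = atan2(0.554, -0.659) = 139.9473°
|p|² = ρ² + z² = 0.86093² + 1.668² = 3.52342
κ = 2ρ / |p|² = 2×0.86093 / 3.52342 = 0.48869
θ = 2·atan2(ρ, z) = 2·atan2(0.86093, 1.668) = 0.95296 rad
ℓ = θ/κ = 0.95296/0.48869 = 1.95003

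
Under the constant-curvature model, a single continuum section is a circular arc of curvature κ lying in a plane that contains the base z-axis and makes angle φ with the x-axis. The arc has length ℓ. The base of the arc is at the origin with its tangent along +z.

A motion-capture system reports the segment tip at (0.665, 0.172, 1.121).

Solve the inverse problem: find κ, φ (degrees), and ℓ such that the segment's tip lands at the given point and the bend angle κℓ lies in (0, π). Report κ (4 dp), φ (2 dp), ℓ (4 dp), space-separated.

ρ = √(x²+y²) = √(0.665² + 0.172²) = 0.68688
φ = atan2(y, x) mod 360° = atan2(0.172, 0.665) = 14.5016°
|p|² = ρ² + z² = 0.68688² + 1.121² = 1.72845
κ = 2ρ / |p|² = 2×0.68688 / 1.72845 = 0.79480
θ = 2·atan2(ρ, z) = 2·atan2(0.68688, 1.121) = 1.09947 rad
ℓ = θ/κ = 1.09947/0.79480 = 1.38334

0.7948 14.50 1.3833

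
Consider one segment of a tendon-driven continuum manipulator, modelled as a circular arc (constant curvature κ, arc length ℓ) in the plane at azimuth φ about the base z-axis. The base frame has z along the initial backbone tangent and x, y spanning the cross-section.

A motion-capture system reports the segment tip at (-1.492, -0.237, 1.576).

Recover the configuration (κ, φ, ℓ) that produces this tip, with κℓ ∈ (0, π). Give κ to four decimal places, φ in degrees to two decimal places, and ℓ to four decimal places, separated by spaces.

0.6340 189.03 2.4111

ρ = √(x²+y²) = √(-1.492² + -0.237²) = 1.51071
φ = atan2(y, x) mod 360° = atan2(-0.237, -1.492) = 189.0259°
|p|² = ρ² + z² = 1.51071² + 1.576² = 4.76601
κ = 2ρ / |p|² = 2×1.51071 / 4.76601 = 0.63395
θ = 2·atan2(ρ, z) = 2·atan2(1.51071, 1.576) = 1.52850 rad
ℓ = θ/κ = 1.52850/0.63395 = 2.41107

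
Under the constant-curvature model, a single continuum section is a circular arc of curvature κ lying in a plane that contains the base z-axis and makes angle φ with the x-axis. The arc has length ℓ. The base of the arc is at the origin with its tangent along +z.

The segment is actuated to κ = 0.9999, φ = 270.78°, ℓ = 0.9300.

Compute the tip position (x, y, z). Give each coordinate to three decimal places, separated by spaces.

0.005 -0.402 0.802

θ = κ·ℓ = 0.9999 × 0.9300 = 0.92991 rad
ρ = (1 − cos θ)/κ = (1 − 0.59791)/0.9999 = 0.40213
z = sin θ / κ = 0.80156/0.9999 = 0.80164
x = ρ cos φ = 0.40213 × cos(270.78°) = 0.00547
y = ρ sin φ = 0.40213 × sin(270.78°) = -0.40209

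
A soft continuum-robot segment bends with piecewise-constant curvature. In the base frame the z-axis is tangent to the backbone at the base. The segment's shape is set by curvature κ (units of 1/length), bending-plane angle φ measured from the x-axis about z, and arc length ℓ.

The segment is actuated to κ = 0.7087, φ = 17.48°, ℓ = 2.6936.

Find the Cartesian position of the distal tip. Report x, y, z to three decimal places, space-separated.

1.792 0.564 1.331

θ = κ·ℓ = 0.7087 × 2.6936 = 1.90895 rad
ρ = (1 − cos θ)/κ = (1 − -0.33175)/0.7087 = 1.87914
z = sin θ / κ = 0.94337/0.7087 = 1.33112
x = ρ cos φ = 1.87914 × cos(17.48°) = 1.79237
y = ρ sin φ = 1.87914 × sin(17.48°) = 0.56444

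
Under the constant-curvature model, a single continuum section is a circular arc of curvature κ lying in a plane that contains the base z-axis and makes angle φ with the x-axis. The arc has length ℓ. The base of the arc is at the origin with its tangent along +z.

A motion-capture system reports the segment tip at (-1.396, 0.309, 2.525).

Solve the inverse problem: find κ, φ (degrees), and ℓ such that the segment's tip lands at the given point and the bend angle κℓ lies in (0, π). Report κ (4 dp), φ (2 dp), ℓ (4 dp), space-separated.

ρ = √(x²+y²) = √(-1.396² + 0.309²) = 1.42979
φ = atan2(y, x) mod 360° = atan2(0.309, -1.396) = 167.5190°
|p|² = ρ² + z² = 1.42979² + 2.525² = 8.41992
κ = 2ρ / |p|² = 2×1.42979 / 8.41992 = 0.33962
θ = 2·atan2(ρ, z) = 2·atan2(1.42979, 2.525) = 1.03047 rad
ℓ = θ/κ = 1.03047/0.33962 = 3.03419

0.3396 167.52 3.0342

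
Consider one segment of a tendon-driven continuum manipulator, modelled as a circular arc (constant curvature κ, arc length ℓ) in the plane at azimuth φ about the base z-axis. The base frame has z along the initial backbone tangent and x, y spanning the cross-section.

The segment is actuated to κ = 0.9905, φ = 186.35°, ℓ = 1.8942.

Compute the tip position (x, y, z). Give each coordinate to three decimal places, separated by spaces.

θ = κ·ℓ = 0.9905 × 1.8942 = 1.87621 rad
ρ = (1 − cos θ)/κ = (1 − -0.30068)/0.9905 = 1.31316
z = sin θ / κ = 0.95372/0.9905 = 0.96287
x = ρ cos φ = 1.31316 × cos(186.35°) = -1.30510
y = ρ sin φ = 1.31316 × sin(186.35°) = -0.14524

-1.305 -0.145 0.963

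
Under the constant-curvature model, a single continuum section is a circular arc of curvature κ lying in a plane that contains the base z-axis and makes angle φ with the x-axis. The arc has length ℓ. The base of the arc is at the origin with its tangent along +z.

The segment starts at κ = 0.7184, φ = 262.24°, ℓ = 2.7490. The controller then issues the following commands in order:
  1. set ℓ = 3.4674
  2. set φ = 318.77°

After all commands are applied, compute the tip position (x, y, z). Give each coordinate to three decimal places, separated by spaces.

1.880 -1.647 0.843

initial: κ=0.7184, φ=262.24°, ℓ=2.7490
cmd 1: set ℓ=3.4674 → (κ,φ,ℓ)=(0.7184,262.24°,3.4674) → tip=(-0.3375,-2.4767,0.8431)
cmd 2: set φ=318.77° → (κ,φ,ℓ)=(0.7184,318.77°,3.4674) → tip=(1.8799,-1.6474,0.8431)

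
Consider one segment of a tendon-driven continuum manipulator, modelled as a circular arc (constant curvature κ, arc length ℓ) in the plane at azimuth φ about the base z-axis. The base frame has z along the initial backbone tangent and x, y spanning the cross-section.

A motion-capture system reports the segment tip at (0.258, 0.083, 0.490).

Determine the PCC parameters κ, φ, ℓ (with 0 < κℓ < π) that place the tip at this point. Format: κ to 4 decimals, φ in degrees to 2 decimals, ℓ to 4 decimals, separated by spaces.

ρ = √(x²+y²) = √(0.258² + 0.083²) = 0.27102
φ = atan2(y, x) mod 360° = atan2(0.083, 0.258) = 17.8333°
|p|² = ρ² + z² = 0.27102² + 0.490² = 0.31355
κ = 2ρ / |p|² = 2×0.27102 / 0.31355 = 1.72872
θ = 2·atan2(ρ, z) = 2·atan2(0.27102, 0.490) = 1.01045 rad
ℓ = θ/κ = 1.01045/1.72872 = 0.58451

1.7287 17.83 0.5845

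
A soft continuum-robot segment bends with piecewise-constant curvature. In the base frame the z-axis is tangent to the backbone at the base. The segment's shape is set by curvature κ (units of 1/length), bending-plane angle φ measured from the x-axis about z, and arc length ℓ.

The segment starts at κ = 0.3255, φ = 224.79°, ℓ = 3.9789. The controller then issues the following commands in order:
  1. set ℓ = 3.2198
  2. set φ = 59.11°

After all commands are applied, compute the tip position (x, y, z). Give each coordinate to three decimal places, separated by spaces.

initial: κ=0.3255, φ=224.79°, ℓ=3.9789
cmd 1: set ℓ=3.2198 → (κ,φ,ℓ)=(0.3255,224.79°,3.2198) → tip=(-1.0918,-1.0838,2.6619)
cmd 2: set φ=59.11° → (κ,φ,ℓ)=(0.3255,59.11°,3.2198) → tip=(0.7898,1.3201,2.6619)

0.790 1.320 2.662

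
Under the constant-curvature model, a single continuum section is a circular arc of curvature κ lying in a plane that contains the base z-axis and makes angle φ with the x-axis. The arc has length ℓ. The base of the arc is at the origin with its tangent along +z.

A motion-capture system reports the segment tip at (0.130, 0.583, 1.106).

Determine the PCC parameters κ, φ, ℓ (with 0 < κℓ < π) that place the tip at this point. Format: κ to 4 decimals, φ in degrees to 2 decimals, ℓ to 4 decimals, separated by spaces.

ρ = √(x²+y²) = √(0.130² + 0.583²) = 0.59732
φ = atan2(y, x) mod 360° = atan2(0.583, 0.130) = 77.4296°
|p|² = ρ² + z² = 0.59732² + 1.106² = 1.58003
κ = 2ρ / |p|² = 2×0.59732 / 1.58003 = 0.75609
θ = 2·atan2(ρ, z) = 2·atan2(0.59732, 1.106) = 0.99038 rad
ℓ = θ/κ = 0.99038/0.75609 = 1.30987

0.7561 77.43 1.3099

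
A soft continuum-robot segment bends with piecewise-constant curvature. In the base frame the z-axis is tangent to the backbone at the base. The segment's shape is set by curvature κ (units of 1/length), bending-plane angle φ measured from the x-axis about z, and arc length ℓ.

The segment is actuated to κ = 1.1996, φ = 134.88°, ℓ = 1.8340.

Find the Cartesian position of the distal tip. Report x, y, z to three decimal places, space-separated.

-0.934 0.938 0.674

θ = κ·ℓ = 1.1996 × 1.8340 = 2.20007 rad
ρ = (1 − cos θ)/κ = (1 − -0.58855)/1.1996 = 1.32424
z = sin θ / κ = 0.80846/1.1996 = 0.67394
x = ρ cos φ = 1.32424 × cos(134.88°) = -0.93441
y = ρ sin φ = 1.32424 × sin(134.88°) = 0.93834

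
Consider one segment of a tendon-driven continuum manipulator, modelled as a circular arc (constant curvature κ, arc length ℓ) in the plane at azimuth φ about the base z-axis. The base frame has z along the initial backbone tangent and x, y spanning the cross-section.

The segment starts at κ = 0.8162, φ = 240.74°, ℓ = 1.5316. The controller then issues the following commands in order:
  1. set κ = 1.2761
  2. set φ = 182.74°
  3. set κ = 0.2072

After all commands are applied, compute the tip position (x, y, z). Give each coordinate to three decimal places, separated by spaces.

-0.241 -0.012 1.506

initial: κ=0.8162, φ=240.74°, ℓ=1.5316
cmd 1: set κ=1.2761 → (κ,φ,ℓ)=(1.2761,240.74°,1.5316) → tip=(-0.5264,-0.9396,0.7267)
cmd 2: set φ=182.74° → (κ,φ,ℓ)=(1.2761,182.74°,1.5316) → tip=(-1.0757,-0.0515,0.7267)
cmd 3: set κ=0.2072 → (κ,φ,ℓ)=(0.2072,182.74°,1.5316) → tip=(-0.2407,-0.0115,1.5060)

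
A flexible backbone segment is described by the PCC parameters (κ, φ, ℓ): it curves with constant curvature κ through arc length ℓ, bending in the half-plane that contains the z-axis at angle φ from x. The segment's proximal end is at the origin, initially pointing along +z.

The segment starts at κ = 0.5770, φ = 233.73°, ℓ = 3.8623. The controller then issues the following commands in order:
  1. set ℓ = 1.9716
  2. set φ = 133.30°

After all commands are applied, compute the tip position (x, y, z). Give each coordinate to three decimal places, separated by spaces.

initial: κ=0.5770, φ=233.73°, ℓ=3.8623
cmd 1: set ℓ=1.9716 → (κ,φ,ℓ)=(0.5770,233.73°,1.9716) → tip=(-0.5949,-0.8108,1.5730)
cmd 2: set φ=133.30° → (κ,φ,ℓ)=(0.5770,133.30°,1.9716) → tip=(-0.6897,0.7319,1.5730)

-0.690 0.732 1.573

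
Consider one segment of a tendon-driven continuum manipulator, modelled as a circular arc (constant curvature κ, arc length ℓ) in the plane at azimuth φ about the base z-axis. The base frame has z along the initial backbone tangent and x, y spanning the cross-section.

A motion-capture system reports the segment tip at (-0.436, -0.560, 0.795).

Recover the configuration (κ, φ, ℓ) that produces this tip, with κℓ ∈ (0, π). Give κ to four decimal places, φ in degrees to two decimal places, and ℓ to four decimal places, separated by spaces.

1.2498 232.10 1.1662

ρ = √(x²+y²) = √(-0.436² + -0.560²) = 0.70972
φ = atan2(y, x) mod 360° = atan2(-0.560, -0.436) = 232.0967°
|p|² = ρ² + z² = 0.70972² + 0.795² = 1.13572
κ = 2ρ / |p|² = 2×0.70972 / 1.13572 = 1.24981
θ = 2·atan2(ρ, z) = 2·atan2(0.70972, 0.795) = 1.45756 rad
ℓ = θ/κ = 1.45756/1.24981 = 1.16623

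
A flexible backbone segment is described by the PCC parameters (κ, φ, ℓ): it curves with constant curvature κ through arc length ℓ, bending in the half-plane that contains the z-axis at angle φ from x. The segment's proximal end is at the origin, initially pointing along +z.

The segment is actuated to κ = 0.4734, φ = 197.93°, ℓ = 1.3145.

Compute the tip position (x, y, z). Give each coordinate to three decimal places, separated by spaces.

θ = κ·ℓ = 0.4734 × 1.3145 = 0.62228 rad
ρ = (1 − cos θ)/κ = (1 − 0.81255)/0.4734 = 0.39597
z = sin θ / κ = 0.58289/0.4734 = 1.23129
x = ρ cos φ = 0.39597 × cos(197.93°) = -0.37674
y = ρ sin φ = 0.39597 × sin(197.93°) = -0.12190

-0.377 -0.122 1.231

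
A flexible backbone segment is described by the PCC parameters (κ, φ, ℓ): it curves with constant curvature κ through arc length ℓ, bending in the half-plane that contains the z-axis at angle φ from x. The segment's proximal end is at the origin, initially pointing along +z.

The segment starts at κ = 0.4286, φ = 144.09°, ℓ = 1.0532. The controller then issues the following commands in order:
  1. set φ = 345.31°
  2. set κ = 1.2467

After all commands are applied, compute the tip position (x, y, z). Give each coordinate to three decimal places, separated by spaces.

initial: κ=0.4286, φ=144.09°, ℓ=1.0532
cmd 1: set φ=345.31° → (κ,φ,ℓ)=(0.4286,345.31°,1.0532) → tip=(0.2261,-0.0593,1.0178)
cmd 2: set κ=1.2467 → (κ,φ,ℓ)=(1.2467,345.31°,1.0532) → tip=(0.5781,-0.1516,0.7756)

0.578 -0.152 0.776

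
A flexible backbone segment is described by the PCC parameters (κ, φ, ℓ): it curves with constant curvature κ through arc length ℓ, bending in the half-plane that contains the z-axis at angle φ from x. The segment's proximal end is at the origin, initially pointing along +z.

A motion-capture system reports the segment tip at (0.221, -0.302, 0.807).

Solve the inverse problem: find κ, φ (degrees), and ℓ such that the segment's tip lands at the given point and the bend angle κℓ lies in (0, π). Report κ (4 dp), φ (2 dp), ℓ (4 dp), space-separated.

0.9459 306.20 0.9181

ρ = √(x²+y²) = √(0.221² + -0.302²) = 0.37423
φ = atan2(y, x) mod 360° = atan2(-0.302, 0.221) = 306.1962°
|p|² = ρ² + z² = 0.37423² + 0.807² = 0.79129
κ = 2ρ / |p|² = 2×0.37423 / 0.79129 = 0.94586
θ = 2·atan2(ρ, z) = 2·atan2(0.37423, 0.807) = 0.86842 rad
ℓ = θ/κ = 0.86842/0.94586 = 0.91813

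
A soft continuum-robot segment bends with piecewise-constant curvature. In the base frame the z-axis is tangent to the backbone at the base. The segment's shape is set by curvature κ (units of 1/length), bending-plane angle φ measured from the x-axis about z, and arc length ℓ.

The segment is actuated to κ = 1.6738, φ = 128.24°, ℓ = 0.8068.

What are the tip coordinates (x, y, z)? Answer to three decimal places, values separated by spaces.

-0.289 0.367 0.583

θ = κ·ℓ = 1.6738 × 0.8068 = 1.35042 rad
ρ = (1 − cos θ)/κ = (1 − 0.21860)/1.6738 = 0.46684
z = sin θ / κ = 0.97582/1.6738 = 0.58299
x = ρ cos φ = 0.46684 × cos(128.24°) = -0.28896
y = ρ sin φ = 0.46684 × sin(128.24°) = 0.36667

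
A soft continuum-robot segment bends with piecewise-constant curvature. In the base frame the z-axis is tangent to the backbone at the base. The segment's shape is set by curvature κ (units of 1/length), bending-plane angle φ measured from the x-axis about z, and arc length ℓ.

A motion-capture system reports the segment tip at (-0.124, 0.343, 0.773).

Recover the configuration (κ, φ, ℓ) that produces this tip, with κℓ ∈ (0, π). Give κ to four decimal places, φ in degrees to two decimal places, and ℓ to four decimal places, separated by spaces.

0.9985 109.88 0.8831

ρ = √(x²+y²) = √(-0.124² + 0.343²) = 0.36473
φ = atan2(y, x) mod 360° = atan2(0.343, -0.124) = 109.8757°
|p|² = ρ² + z² = 0.36473² + 0.773² = 0.73055
κ = 2ρ / |p|² = 2×0.36473 / 0.73055 = 0.99849
θ = 2·atan2(ρ, z) = 2·atan2(0.36473, 0.773) = 0.88172 rad
ℓ = θ/κ = 0.88172/0.99849 = 0.88305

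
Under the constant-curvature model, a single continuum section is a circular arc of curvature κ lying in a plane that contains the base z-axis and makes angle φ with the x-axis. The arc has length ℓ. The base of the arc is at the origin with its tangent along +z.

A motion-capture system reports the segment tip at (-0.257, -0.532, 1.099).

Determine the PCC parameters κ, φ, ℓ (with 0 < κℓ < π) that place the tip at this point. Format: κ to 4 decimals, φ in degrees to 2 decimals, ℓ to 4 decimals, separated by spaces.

0.7590 244.22 1.2998

ρ = √(x²+y²) = √(-0.257² + -0.532²) = 0.59082
φ = atan2(y, x) mod 360° = atan2(-0.532, -0.257) = 244.2156°
|p|² = ρ² + z² = 0.59082² + 1.099² = 1.55687
κ = 2ρ / |p|² = 2×0.59082 / 1.55687 = 0.75899
θ = 2·atan2(ρ, z) = 2·atan2(0.59082, 1.099) = 0.98655 rad
ℓ = θ/κ = 0.98655/0.75899 = 1.29982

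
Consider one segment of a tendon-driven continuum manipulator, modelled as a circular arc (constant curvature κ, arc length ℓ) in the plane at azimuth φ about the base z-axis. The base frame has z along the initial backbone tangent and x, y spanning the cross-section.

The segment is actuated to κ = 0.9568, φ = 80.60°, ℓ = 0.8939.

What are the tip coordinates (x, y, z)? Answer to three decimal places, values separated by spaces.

0.059 0.355 0.789

θ = κ·ℓ = 0.9568 × 0.8939 = 0.85528 rad
ρ = (1 − cos θ)/κ = (1 − 0.65600)/0.9568 = 0.35953
z = sin θ / κ = 0.75476/0.9568 = 0.78883
x = ρ cos φ = 0.35953 × cos(80.60°) = 0.05872
y = ρ sin φ = 0.35953 × sin(80.60°) = 0.35470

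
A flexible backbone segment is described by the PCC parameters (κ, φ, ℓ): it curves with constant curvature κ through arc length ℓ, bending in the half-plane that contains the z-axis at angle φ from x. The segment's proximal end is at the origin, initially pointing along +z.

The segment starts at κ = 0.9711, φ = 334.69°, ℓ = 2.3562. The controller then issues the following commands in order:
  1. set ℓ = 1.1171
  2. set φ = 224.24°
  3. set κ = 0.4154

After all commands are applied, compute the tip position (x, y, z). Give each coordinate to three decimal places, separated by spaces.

initial: κ=0.9711, φ=334.69°, ℓ=2.3562
cmd 1: set ℓ=1.1171 → (κ,φ,ℓ)=(0.9711,334.69°,1.1171) → tip=(0.4961,-0.2346,0.9105)
cmd 2: set φ=224.24° → (κ,φ,ℓ)=(0.9711,224.24°,1.1171) → tip=(-0.3932,-0.3829,0.9105)
cmd 3: set κ=0.4154 → (κ,φ,ℓ)=(0.4154,224.24°,1.1171) → tip=(-0.1824,-0.1776,1.0774)

-0.182 -0.178 1.077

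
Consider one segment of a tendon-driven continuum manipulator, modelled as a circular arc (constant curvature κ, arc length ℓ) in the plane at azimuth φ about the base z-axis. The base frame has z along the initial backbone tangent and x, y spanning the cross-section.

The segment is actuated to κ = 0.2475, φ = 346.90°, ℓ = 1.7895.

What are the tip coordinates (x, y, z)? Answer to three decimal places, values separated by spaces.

0.380 -0.088 1.732

θ = κ·ℓ = 0.2475 × 1.7895 = 0.44290 rad
ρ = (1 − cos θ)/κ = (1 − 0.90351)/0.2475 = 0.38985
z = sin θ / κ = 0.42856/0.2475 = 1.73157
x = ρ cos φ = 0.38985 × cos(346.90°) = 0.37970
y = ρ sin φ = 0.38985 × sin(346.90°) = -0.08836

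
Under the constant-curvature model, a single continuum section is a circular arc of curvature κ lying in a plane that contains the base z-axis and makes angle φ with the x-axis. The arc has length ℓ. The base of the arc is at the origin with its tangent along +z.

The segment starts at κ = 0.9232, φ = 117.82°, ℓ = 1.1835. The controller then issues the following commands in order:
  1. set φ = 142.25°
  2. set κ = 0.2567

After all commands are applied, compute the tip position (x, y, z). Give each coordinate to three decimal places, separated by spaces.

initial: κ=0.9232, φ=117.82°, ℓ=1.1835
cmd 1: set φ=142.25° → (κ,φ,ℓ)=(0.9232,142.25°,1.1835) → tip=(-0.4623,0.3580,0.9617)
cmd 2: set κ=0.2567 → (κ,φ,ℓ)=(0.2567,142.25°,1.1835) → tip=(-0.1411,0.1092,1.1654)

-0.141 0.109 1.165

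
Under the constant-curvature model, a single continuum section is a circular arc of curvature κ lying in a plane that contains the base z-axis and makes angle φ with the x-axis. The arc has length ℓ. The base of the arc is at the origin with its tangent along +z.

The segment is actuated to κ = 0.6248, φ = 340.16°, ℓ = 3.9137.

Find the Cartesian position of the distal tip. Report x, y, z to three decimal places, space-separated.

2.661 -0.960 1.027

θ = κ·ℓ = 0.6248 × 3.9137 = 2.44528 rad
ρ = (1 − cos θ)/κ = (1 − -0.76721)/0.6248 = 2.82844
z = sin θ / κ = 0.64139/0.6248 = 1.02656
x = ρ cos φ = 2.82844 × cos(340.16°) = 2.66056
y = ρ sin φ = 2.82844 × sin(340.16°) = -0.95996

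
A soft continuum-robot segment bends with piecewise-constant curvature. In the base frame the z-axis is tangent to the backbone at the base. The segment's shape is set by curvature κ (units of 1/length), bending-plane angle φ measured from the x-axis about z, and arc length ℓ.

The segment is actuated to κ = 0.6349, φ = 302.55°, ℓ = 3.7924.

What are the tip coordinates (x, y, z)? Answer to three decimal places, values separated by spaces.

1.477 -2.314 1.055

θ = κ·ℓ = 0.6349 × 3.7924 = 2.40779 rad
ρ = (1 − cos θ)/κ = (1 − -0.74264)/0.6349 = 2.74474
z = sin θ / κ = 0.66969/0.6349 = 1.05480
x = ρ cos φ = 2.74474 × cos(302.55°) = 1.47677
y = ρ sin φ = 2.74474 × sin(302.55°) = -2.31360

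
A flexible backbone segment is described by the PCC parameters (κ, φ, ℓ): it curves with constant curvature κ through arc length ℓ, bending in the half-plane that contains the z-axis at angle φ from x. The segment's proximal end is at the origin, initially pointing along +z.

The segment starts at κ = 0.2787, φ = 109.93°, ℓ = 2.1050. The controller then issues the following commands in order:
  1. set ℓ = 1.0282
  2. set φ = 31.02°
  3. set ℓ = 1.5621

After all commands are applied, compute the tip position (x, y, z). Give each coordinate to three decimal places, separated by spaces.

0.287 0.172 1.513

initial: κ=0.2787, φ=109.93°, ℓ=2.1050
cmd 1: set ℓ=1.0282 → (κ,φ,ℓ)=(0.2787,109.93°,1.0282) → tip=(-0.0499,0.1376,1.0142)
cmd 2: set φ=31.02° → (κ,φ,ℓ)=(0.2787,31.02°,1.0282) → tip=(0.1254,0.0754,1.0142)
cmd 3: set ℓ=1.5621 → (κ,φ,ℓ)=(0.2787,31.02°,1.5621) → tip=(0.2868,0.1725,1.5132)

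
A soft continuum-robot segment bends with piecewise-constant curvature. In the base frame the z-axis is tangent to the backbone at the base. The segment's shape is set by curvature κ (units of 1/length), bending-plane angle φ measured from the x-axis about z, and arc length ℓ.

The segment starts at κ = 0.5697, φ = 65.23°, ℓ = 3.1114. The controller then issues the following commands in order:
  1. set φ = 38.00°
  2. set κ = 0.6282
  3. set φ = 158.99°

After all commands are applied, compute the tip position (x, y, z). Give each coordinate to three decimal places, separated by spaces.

initial: κ=0.5697, φ=65.23°, ℓ=3.1114
cmd 1: set φ=38.00° → (κ,φ,ℓ)=(0.5697,38.00°,3.1114) → tip=(1.6604,1.2972,1.7197)
cmd 2: set κ=0.6282 → (κ,φ,ℓ)=(0.6282,38.00°,3.1114) → tip=(1.7241,1.3470,1.4760)
cmd 3: set φ=158.99° → (κ,φ,ℓ)=(0.6282,158.99°,3.1114) → tip=(-2.0424,0.7844,1.4760)

-2.042 0.784 1.476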